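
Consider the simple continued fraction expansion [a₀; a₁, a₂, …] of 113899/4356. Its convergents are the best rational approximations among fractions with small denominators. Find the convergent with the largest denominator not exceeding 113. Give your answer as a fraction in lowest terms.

List convergents until the denominator exceeds the bound:
a_0 = 26: 26/1  (≤ bound)
a_1 = 6: 157/6  (≤ bound)
a_2 = 1: 183/7  (≤ bound)
a_3 = 3: 706/27  (≤ bound)
a_4 = 2: 1595/61  (≤ bound)
a_5 = 3: 5491/210  (> 113, stop)

1595/61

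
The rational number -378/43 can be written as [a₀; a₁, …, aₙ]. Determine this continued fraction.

-378 = -9·43 + 9, so a_0 = -9
43 = 4·9 + 7, so a_1 = 4
9 = 1·7 + 2, so a_2 = 1
7 = 3·2 + 1, so a_3 = 3
2 = 2·1 + 0, so a_4 = 2

[-9; 4, 1, 3, 2]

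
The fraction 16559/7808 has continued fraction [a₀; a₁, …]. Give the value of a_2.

16559 ÷ 7808 → quotient 2, remainder 943
7808 ÷ 943 → quotient 8, remainder 264
943 ÷ 264 → quotient 3, remainder 151

3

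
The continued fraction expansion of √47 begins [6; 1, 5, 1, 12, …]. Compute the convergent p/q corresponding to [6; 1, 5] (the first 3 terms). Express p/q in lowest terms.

41/6

Start with 5.
1 + 1/(5/1) = 1 + 1/5 = 6/5
6 + 1/(6/5) = 6 + 5/6 = 41/6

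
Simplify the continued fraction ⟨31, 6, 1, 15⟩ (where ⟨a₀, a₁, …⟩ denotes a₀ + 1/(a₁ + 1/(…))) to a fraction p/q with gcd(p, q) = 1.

3457/111

a_0 = 31: 31/1
a_1 = 6: 187/6
a_2 = 1: 218/7
a_3 = 15: 3457/111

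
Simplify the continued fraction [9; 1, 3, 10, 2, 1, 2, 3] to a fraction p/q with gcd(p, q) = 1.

11190/1147

Collapse the nested fraction from the inside out:
Start with 3.
2 + 1/(3/1) = 2 + 1/3 = 7/3
1 + 1/(7/3) = 1 + 3/7 = 10/7
2 + 1/(10/7) = 2 + 7/10 = 27/10
10 + 1/(27/10) = 10 + 10/27 = 280/27
3 + 1/(280/27) = 3 + 27/280 = 867/280
1 + 1/(867/280) = 1 + 280/867 = 1147/867
9 + 1/(1147/867) = 9 + 867/1147 = 11190/1147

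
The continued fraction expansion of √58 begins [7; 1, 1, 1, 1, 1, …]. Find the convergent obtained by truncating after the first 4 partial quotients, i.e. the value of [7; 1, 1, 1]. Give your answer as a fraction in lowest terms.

23/3

a_0 = 7: 7/1
a_1 = 1: 8/1
a_2 = 1: 15/2
a_3 = 1: 23/3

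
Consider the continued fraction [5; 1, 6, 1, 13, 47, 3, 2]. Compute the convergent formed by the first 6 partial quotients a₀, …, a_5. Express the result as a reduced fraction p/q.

30691/5225

a_0 = 5: 5/1
a_1 = 1: 6/1
a_2 = 6: 41/7
a_3 = 1: 47/8
a_4 = 13: 652/111
a_5 = 47: 30691/5225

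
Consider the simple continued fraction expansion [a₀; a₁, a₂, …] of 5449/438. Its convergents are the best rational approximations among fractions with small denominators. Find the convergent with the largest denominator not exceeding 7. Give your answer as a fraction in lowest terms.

a_0 = 12: 12/1  (≤ bound)
a_1 = 2: 25/2  (≤ bound)
a_2 = 3: 87/7  (≤ bound)
a_3 = 1: 112/9  (> 7, stop)

87/7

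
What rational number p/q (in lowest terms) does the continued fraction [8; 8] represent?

65/8

Start with 8.
8 + 1/(8/1) = 8 + 1/8 = 65/8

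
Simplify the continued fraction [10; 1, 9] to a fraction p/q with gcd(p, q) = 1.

109/10

a_0 = 10: 10/1
a_1 = 1: 11/1
a_2 = 9: 109/10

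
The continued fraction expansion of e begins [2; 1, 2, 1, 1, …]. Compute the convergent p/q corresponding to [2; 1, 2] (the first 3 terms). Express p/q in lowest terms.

Collapse the nested fraction from the inside out:
Start with 2.
1 + 1/(2/1) = 1 + 1/2 = 3/2
2 + 1/(3/2) = 2 + 2/3 = 8/3

8/3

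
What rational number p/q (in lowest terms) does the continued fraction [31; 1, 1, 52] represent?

3308/105

Build up convergents one term at a time:
a_0 = 31: 31/1
a_1 = 1: 32/1
a_2 = 1: 63/2
a_3 = 52: 3308/105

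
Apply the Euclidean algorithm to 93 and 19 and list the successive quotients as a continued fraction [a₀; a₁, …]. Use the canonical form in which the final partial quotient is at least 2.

[4; 1, 8, 2]

Apply division with remainder until the remainder is 0:
93 = 4·19 + 17, so a_0 = 4
19 = 1·17 + 2, so a_1 = 1
17 = 8·2 + 1, so a_2 = 8
2 = 2·1 + 0, so a_3 = 2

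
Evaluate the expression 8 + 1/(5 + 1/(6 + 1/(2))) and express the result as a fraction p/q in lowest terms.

549/67

a_0 = 8: 8/1
a_1 = 5: 41/5
a_2 = 6: 254/31
a_3 = 2: 549/67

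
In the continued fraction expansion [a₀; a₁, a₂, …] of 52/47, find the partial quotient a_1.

⌊52/47⌋ = 1, remainder 5
⌊47/5⌋ = 9, remainder 2

9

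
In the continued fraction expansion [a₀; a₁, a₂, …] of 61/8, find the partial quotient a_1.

1

Repeatedly divide and take the remainder:
⌊61/8⌋ = 7, remainder 5
⌊8/5⌋ = 1, remainder 3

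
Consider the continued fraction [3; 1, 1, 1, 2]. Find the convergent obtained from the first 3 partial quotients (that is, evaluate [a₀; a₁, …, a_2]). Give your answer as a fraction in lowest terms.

7/2

Start with 1.
1 + 1/(1/1) = 1 + 1/1 = 2/1
3 + 1/(2/1) = 3 + 1/2 = 7/2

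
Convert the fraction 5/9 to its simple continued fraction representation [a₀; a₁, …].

Repeatedly divide and take the remainder:
⌊5/9⌋ = 0, remainder 5
⌊9/5⌋ = 1, remainder 4
⌊5/4⌋ = 1, remainder 1
⌊4/1⌋ = 4, remainder 0

[0; 1, 1, 4]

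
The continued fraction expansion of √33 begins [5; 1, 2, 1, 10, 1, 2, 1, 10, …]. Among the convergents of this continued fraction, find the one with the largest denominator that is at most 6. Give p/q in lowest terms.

a_0 = 5: 5/1  (≤ bound)
a_1 = 1: 6/1  (≤ bound)
a_2 = 2: 17/3  (≤ bound)
a_3 = 1: 23/4  (≤ bound)
a_4 = 10: 247/43  (> 6, stop)

23/4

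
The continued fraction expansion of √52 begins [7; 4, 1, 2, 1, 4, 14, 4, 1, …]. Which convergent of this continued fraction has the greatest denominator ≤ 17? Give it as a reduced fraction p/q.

101/14

a_0 = 7: 7/1  (≤ bound)
a_1 = 4: 29/4  (≤ bound)
a_2 = 1: 36/5  (≤ bound)
a_3 = 2: 101/14  (≤ bound)
a_4 = 1: 137/19  (> 17, stop)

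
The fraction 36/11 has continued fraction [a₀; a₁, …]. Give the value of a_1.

3

36 ÷ 11 → quotient 3, remainder 3
11 ÷ 3 → quotient 3, remainder 2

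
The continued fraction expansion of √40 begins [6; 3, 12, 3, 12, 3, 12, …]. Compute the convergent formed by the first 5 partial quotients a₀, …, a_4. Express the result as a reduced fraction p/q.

8886/1405

Start with 12.
3 + 1/(12/1) = 3 + 1/12 = 37/12
12 + 1/(37/12) = 12 + 12/37 = 456/37
3 + 1/(456/37) = 3 + 37/456 = 1405/456
6 + 1/(1405/456) = 6 + 456/1405 = 8886/1405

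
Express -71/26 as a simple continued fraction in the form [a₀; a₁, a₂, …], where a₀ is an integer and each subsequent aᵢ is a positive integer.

[-3; 3, 1, 2, 2]

-71 ÷ 26 → quotient -3, remainder 7
26 ÷ 7 → quotient 3, remainder 5
7 ÷ 5 → quotient 1, remainder 2
5 ÷ 2 → quotient 2, remainder 1
2 ÷ 1 → quotient 2, remainder 0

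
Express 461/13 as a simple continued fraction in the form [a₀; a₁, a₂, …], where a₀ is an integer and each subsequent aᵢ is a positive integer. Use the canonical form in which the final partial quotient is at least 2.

[35; 2, 6]

Apply division with remainder until the remainder is 0:
461 ÷ 13 → quotient 35, remainder 6
13 ÷ 6 → quotient 2, remainder 1
6 ÷ 1 → quotient 6, remainder 0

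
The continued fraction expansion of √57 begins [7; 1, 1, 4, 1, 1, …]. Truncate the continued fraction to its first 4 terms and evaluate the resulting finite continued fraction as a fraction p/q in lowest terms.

a_0 = 7: 7/1
a_1 = 1: 8/1
a_2 = 1: 15/2
a_3 = 4: 68/9

68/9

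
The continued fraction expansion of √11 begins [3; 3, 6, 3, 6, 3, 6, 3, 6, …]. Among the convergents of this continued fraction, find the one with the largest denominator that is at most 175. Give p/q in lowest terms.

a_0 = 3: 3/1  (≤ bound)
a_1 = 3: 10/3  (≤ bound)
a_2 = 6: 63/19  (≤ bound)
a_3 = 3: 199/60  (≤ bound)
a_4 = 6: 1257/379  (> 175, stop)

199/60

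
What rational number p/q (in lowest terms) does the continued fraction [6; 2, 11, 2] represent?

Start with 2.
11 + 1/(2/1) = 11 + 1/2 = 23/2
2 + 1/(23/2) = 2 + 2/23 = 48/23
6 + 1/(48/23) = 6 + 23/48 = 311/48

311/48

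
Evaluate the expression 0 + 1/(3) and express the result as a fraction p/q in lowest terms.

Work from the innermost term outward:
Start with 3.
0 + 1/(3/1) = 0 + 1/3 = 1/3

1/3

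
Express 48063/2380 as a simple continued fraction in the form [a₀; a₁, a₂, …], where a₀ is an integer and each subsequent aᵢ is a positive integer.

⌊48063/2380⌋ = 20, remainder 463
⌊2380/463⌋ = 5, remainder 65
⌊463/65⌋ = 7, remainder 8
⌊65/8⌋ = 8, remainder 1
⌊8/1⌋ = 8, remainder 0

[20; 5, 7, 8, 8]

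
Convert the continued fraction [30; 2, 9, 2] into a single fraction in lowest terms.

Start with 2.
9 + 1/(2/1) = 9 + 1/2 = 19/2
2 + 1/(19/2) = 2 + 2/19 = 40/19
30 + 1/(40/19) = 30 + 19/40 = 1219/40

1219/40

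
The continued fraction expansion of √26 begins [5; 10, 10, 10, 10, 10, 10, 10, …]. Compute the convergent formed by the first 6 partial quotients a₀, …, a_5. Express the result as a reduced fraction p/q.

Collapse the nested fraction from the inside out:
Start with 10.
10 + 1/(10/1) = 10 + 1/10 = 101/10
10 + 1/(101/10) = 10 + 10/101 = 1020/101
10 + 1/(1020/101) = 10 + 101/1020 = 10301/1020
10 + 1/(10301/1020) = 10 + 1020/10301 = 104030/10301
5 + 1/(104030/10301) = 5 + 10301/104030 = 530451/104030

530451/104030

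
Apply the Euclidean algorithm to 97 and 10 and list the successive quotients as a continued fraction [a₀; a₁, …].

Run the Euclidean algorithm, recording each quotient:
⌊97/10⌋ = 9, remainder 7
⌊10/7⌋ = 1, remainder 3
⌊7/3⌋ = 2, remainder 1
⌊3/1⌋ = 3, remainder 0

[9; 1, 2, 3]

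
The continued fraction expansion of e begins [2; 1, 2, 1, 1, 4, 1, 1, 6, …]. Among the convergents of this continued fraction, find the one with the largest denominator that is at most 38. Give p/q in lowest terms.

a_0 = 2: 2/1  (≤ bound)
a_1 = 1: 3/1  (≤ bound)
a_2 = 2: 8/3  (≤ bound)
a_3 = 1: 11/4  (≤ bound)
a_4 = 1: 19/7  (≤ bound)
a_5 = 4: 87/32  (≤ bound)
a_6 = 1: 106/39  (> 38, stop)

87/32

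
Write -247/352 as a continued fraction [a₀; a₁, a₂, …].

-247 ÷ 352 → quotient -1, remainder 105
352 ÷ 105 → quotient 3, remainder 37
105 ÷ 37 → quotient 2, remainder 31
37 ÷ 31 → quotient 1, remainder 6
31 ÷ 6 → quotient 5, remainder 1
6 ÷ 1 → quotient 6, remainder 0

[-1; 3, 2, 1, 5, 6]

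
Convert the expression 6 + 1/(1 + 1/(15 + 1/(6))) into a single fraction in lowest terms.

Collapse the nested fraction from the inside out:
Start with 6.
15 + 1/(6/1) = 15 + 1/6 = 91/6
1 + 1/(91/6) = 1 + 6/91 = 97/91
6 + 1/(97/91) = 6 + 91/97 = 673/97

673/97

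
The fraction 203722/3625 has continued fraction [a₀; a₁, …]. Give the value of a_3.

203722 ÷ 3625 → quotient 56, remainder 722
3625 ÷ 722 → quotient 5, remainder 15
722 ÷ 15 → quotient 48, remainder 2
15 ÷ 2 → quotient 7, remainder 1

7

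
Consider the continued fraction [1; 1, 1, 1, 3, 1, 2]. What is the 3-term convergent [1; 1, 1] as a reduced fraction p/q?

3/2

Start with 1.
1 + 1/(1/1) = 1 + 1/1 = 2/1
1 + 1/(2/1) = 1 + 1/2 = 3/2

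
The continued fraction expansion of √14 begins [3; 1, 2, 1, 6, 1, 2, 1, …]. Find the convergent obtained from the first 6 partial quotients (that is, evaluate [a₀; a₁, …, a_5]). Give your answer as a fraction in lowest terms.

a_0 = 3: 3/1
a_1 = 1: 4/1
a_2 = 2: 11/3
a_3 = 1: 15/4
a_4 = 6: 101/27
a_5 = 1: 116/31

116/31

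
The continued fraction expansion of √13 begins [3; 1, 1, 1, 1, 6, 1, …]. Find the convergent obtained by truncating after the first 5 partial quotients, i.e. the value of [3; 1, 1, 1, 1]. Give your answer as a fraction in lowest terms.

Use the convergent recurrence hₖ = aₖ·hₖ₋₁ + hₖ₋₂ (and likewise for the denominators kₖ):
a_0 = 3: 3/1
a_1 = 1: 4/1
a_2 = 1: 7/2
a_3 = 1: 11/3
a_4 = 1: 18/5

18/5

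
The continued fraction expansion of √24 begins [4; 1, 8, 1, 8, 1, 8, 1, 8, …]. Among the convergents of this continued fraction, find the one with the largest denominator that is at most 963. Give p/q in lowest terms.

4316/881

a_0 = 4: 4/1  (≤ bound)
a_1 = 1: 5/1  (≤ bound)
a_2 = 8: 44/9  (≤ bound)
a_3 = 1: 49/10  (≤ bound)
a_4 = 8: 436/89  (≤ bound)
a_5 = 1: 485/99  (≤ bound)
a_6 = 8: 4316/881  (≤ bound)
a_7 = 1: 4801/980  (> 963, stop)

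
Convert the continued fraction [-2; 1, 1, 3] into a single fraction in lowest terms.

-10/7

Collapse the nested fraction from the inside out:
Start with 3.
1 + 1/(3/1) = 1 + 1/3 = 4/3
1 + 1/(4/3) = 1 + 3/4 = 7/4
-2 + 1/(7/4) = -2 + 4/7 = -10/7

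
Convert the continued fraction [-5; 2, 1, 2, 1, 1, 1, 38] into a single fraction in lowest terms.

-5370/1159

Start with 38.
1 + 1/(38/1) = 1 + 1/38 = 39/38
1 + 1/(39/38) = 1 + 38/39 = 77/39
1 + 1/(77/39) = 1 + 39/77 = 116/77
2 + 1/(116/77) = 2 + 77/116 = 309/116
1 + 1/(309/116) = 1 + 116/309 = 425/309
2 + 1/(425/309) = 2 + 309/425 = 1159/425
-5 + 1/(1159/425) = -5 + 425/1159 = -5370/1159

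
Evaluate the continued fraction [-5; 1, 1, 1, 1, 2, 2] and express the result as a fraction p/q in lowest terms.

-136/31

Start with 2.
2 + 1/(2/1) = 2 + 1/2 = 5/2
1 + 1/(5/2) = 1 + 2/5 = 7/5
1 + 1/(7/5) = 1 + 5/7 = 12/7
1 + 1/(12/7) = 1 + 7/12 = 19/12
1 + 1/(19/12) = 1 + 12/19 = 31/19
-5 + 1/(31/19) = -5 + 19/31 = -136/31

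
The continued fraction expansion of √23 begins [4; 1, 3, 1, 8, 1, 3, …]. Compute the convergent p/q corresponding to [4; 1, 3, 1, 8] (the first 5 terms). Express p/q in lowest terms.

a_0 = 4: 4/1
a_1 = 1: 5/1
a_2 = 3: 19/4
a_3 = 1: 24/5
a_4 = 8: 211/44

211/44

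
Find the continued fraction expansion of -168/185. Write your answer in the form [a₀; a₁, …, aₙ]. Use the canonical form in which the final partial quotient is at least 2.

[-1; 10, 1, 7, 2]

⌊-168/185⌋ = -1, remainder 17
⌊185/17⌋ = 10, remainder 15
⌊17/15⌋ = 1, remainder 2
⌊15/2⌋ = 7, remainder 1
⌊2/1⌋ = 2, remainder 0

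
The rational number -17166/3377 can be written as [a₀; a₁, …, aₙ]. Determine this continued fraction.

Repeatedly divide and take the remainder:
⌊-17166/3377⌋ = -6, remainder 3096
⌊3377/3096⌋ = 1, remainder 281
⌊3096/281⌋ = 11, remainder 5
⌊281/5⌋ = 56, remainder 1
⌊5/1⌋ = 5, remainder 0

[-6; 1, 11, 56, 5]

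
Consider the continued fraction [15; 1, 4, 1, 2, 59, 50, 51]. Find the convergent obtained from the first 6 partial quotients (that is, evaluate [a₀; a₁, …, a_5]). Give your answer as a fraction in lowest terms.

15966/1009

Build up convergents one term at a time:
a_0 = 15: 15/1
a_1 = 1: 16/1
a_2 = 4: 79/5
a_3 = 1: 95/6
a_4 = 2: 269/17
a_5 = 59: 15966/1009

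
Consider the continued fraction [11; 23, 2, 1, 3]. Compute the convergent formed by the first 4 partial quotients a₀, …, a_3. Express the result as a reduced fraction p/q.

773/70

Work from the innermost term outward:
Start with 1.
2 + 1/(1/1) = 2 + 1/1 = 3/1
23 + 1/(3/1) = 23 + 1/3 = 70/3
11 + 1/(70/3) = 11 + 3/70 = 773/70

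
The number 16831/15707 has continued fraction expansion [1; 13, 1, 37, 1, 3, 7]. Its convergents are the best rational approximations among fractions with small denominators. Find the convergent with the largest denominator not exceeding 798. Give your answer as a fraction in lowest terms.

a_0 = 1: 1/1  (≤ bound)
a_1 = 13: 14/13  (≤ bound)
a_2 = 1: 15/14  (≤ bound)
a_3 = 37: 569/531  (≤ bound)
a_4 = 1: 584/545  (≤ bound)
a_5 = 3: 2321/2166  (> 798, stop)

584/545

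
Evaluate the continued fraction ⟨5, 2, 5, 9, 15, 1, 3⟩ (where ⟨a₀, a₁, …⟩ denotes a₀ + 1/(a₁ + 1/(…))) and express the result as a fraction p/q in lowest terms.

34953/6407

Work from the innermost term outward:
Start with 3.
1 + 1/(3/1) = 1 + 1/3 = 4/3
15 + 1/(4/3) = 15 + 3/4 = 63/4
9 + 1/(63/4) = 9 + 4/63 = 571/63
5 + 1/(571/63) = 5 + 63/571 = 2918/571
2 + 1/(2918/571) = 2 + 571/2918 = 6407/2918
5 + 1/(6407/2918) = 5 + 2918/6407 = 34953/6407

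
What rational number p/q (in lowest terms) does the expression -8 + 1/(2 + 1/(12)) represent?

-188/25

Work from the innermost term outward:
Start with 12.
2 + 1/(12/1) = 2 + 1/12 = 25/12
-8 + 1/(25/12) = -8 + 12/25 = -188/25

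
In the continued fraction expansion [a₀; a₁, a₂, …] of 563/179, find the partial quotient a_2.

1

563 = 3·179 + 26, so a_0 = 3
179 = 6·26 + 23, so a_1 = 6
26 = 1·23 + 3, so a_2 = 1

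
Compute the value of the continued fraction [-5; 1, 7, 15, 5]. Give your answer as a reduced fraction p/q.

-2528/613

Start with 5.
15 + 1/(5/1) = 15 + 1/5 = 76/5
7 + 1/(76/5) = 7 + 5/76 = 537/76
1 + 1/(537/76) = 1 + 76/537 = 613/537
-5 + 1/(613/537) = -5 + 537/613 = -2528/613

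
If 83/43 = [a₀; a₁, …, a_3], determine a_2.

83 ÷ 43 → quotient 1, remainder 40
43 ÷ 40 → quotient 1, remainder 3
40 ÷ 3 → quotient 13, remainder 1

13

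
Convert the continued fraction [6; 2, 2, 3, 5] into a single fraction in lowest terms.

577/90

Start with 5.
3 + 1/(5/1) = 3 + 1/5 = 16/5
2 + 1/(16/5) = 2 + 5/16 = 37/16
2 + 1/(37/16) = 2 + 16/37 = 90/37
6 + 1/(90/37) = 6 + 37/90 = 577/90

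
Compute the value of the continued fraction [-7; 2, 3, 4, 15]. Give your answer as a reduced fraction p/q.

-3001/457

a_0 = -7: -7/1
a_1 = 2: -13/2
a_2 = 3: -46/7
a_3 = 4: -197/30
a_4 = 15: -3001/457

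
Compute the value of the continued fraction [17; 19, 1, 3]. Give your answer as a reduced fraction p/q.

1347/79

Work from the innermost term outward:
Start with 3.
1 + 1/(3/1) = 1 + 1/3 = 4/3
19 + 1/(4/3) = 19 + 3/4 = 79/4
17 + 1/(79/4) = 17 + 4/79 = 1347/79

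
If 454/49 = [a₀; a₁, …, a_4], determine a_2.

454 ÷ 49 → quotient 9, remainder 13
49 ÷ 13 → quotient 3, remainder 10
13 ÷ 10 → quotient 1, remainder 3

1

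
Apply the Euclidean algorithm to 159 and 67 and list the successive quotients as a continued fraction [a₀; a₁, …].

[2; 2, 1, 2, 8]

⌊159/67⌋ = 2, remainder 25
⌊67/25⌋ = 2, remainder 17
⌊25/17⌋ = 1, remainder 8
⌊17/8⌋ = 2, remainder 1
⌊8/1⌋ = 8, remainder 0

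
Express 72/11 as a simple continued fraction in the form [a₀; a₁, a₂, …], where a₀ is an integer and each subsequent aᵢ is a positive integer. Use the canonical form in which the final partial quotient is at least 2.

[6; 1, 1, 5]

Run the Euclidean algorithm, recording each quotient:
72 ÷ 11 → quotient 6, remainder 6
11 ÷ 6 → quotient 1, remainder 5
6 ÷ 5 → quotient 1, remainder 1
5 ÷ 1 → quotient 5, remainder 0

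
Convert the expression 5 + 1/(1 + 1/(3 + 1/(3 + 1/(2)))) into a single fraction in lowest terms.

173/30

Start with 2.
3 + 1/(2/1) = 3 + 1/2 = 7/2
3 + 1/(7/2) = 3 + 2/7 = 23/7
1 + 1/(23/7) = 1 + 7/23 = 30/23
5 + 1/(30/23) = 5 + 23/30 = 173/30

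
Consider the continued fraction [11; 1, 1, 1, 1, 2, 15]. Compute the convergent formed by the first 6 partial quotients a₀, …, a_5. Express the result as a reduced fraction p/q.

Starting at the tail and folding back:
Start with 2.
1 + 1/(2/1) = 1 + 1/2 = 3/2
1 + 1/(3/2) = 1 + 2/3 = 5/3
1 + 1/(5/3) = 1 + 3/5 = 8/5
1 + 1/(8/5) = 1 + 5/8 = 13/8
11 + 1/(13/8) = 11 + 8/13 = 151/13

151/13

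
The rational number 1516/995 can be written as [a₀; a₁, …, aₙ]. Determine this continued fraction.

[1; 1, 1, 10, 11, 1, 3]

Apply division with remainder until the remainder is 0:
1516 = 1·995 + 521, so a_0 = 1
995 = 1·521 + 474, so a_1 = 1
521 = 1·474 + 47, so a_2 = 1
474 = 10·47 + 4, so a_3 = 10
47 = 11·4 + 3, so a_4 = 11
4 = 1·3 + 1, so a_5 = 1
3 = 3·1 + 0, so a_6 = 3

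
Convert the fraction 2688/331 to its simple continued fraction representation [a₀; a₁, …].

[8; 8, 3, 1, 1, 1, 3]

Run the Euclidean algorithm, recording each quotient:
⌊2688/331⌋ = 8, remainder 40
⌊331/40⌋ = 8, remainder 11
⌊40/11⌋ = 3, remainder 7
⌊11/7⌋ = 1, remainder 4
⌊7/4⌋ = 1, remainder 3
⌊4/3⌋ = 1, remainder 1
⌊3/1⌋ = 3, remainder 0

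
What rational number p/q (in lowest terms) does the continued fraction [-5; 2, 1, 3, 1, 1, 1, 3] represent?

-659/142

Starting at the tail and folding back:
Start with 3.
1 + 1/(3/1) = 1 + 1/3 = 4/3
1 + 1/(4/3) = 1 + 3/4 = 7/4
1 + 1/(7/4) = 1 + 4/7 = 11/7
3 + 1/(11/7) = 3 + 7/11 = 40/11
1 + 1/(40/11) = 1 + 11/40 = 51/40
2 + 1/(51/40) = 2 + 40/51 = 142/51
-5 + 1/(142/51) = -5 + 51/142 = -659/142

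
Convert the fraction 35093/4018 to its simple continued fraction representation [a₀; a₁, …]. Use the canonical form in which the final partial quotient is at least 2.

Run the Euclidean algorithm, recording each quotient:
35093 ÷ 4018 → quotient 8, remainder 2949
4018 ÷ 2949 → quotient 1, remainder 1069
2949 ÷ 1069 → quotient 2, remainder 811
1069 ÷ 811 → quotient 1, remainder 258
811 ÷ 258 → quotient 3, remainder 37
258 ÷ 37 → quotient 6, remainder 36
37 ÷ 36 → quotient 1, remainder 1
36 ÷ 1 → quotient 36, remainder 0

[8; 1, 2, 1, 3, 6, 1, 36]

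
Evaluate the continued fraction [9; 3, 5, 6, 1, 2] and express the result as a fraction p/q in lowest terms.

Start with 2.
1 + 1/(2/1) = 1 + 1/2 = 3/2
6 + 1/(3/2) = 6 + 2/3 = 20/3
5 + 1/(20/3) = 5 + 3/20 = 103/20
3 + 1/(103/20) = 3 + 20/103 = 329/103
9 + 1/(329/103) = 9 + 103/329 = 3064/329

3064/329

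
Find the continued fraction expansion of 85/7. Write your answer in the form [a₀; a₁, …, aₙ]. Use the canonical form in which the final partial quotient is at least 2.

[12; 7]

85 ÷ 7 → quotient 12, remainder 1
7 ÷ 1 → quotient 7, remainder 0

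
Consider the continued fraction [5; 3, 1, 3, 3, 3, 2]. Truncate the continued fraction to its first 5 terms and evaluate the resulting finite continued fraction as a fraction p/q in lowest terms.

258/49

a_0 = 5: 5/1
a_1 = 3: 16/3
a_2 = 1: 21/4
a_3 = 3: 79/15
a_4 = 3: 258/49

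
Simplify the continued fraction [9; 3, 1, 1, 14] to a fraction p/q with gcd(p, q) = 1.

947/102

Collapse the nested fraction from the inside out:
Start with 14.
1 + 1/(14/1) = 1 + 1/14 = 15/14
1 + 1/(15/14) = 1 + 14/15 = 29/15
3 + 1/(29/15) = 3 + 15/29 = 102/29
9 + 1/(102/29) = 9 + 29/102 = 947/102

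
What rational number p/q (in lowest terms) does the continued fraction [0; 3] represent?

1/3

Build up convergents one term at a time:
a_0 = 0: 0/1
a_1 = 3: 1/3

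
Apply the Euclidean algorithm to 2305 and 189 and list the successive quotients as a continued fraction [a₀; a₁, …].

[12; 5, 9, 4]

⌊2305/189⌋ = 12, remainder 37
⌊189/37⌋ = 5, remainder 4
⌊37/4⌋ = 9, remainder 1
⌊4/1⌋ = 4, remainder 0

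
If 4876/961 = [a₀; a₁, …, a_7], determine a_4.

Run the Euclidean algorithm, recording each quotient:
4876 ÷ 961 → quotient 5, remainder 71
961 ÷ 71 → quotient 13, remainder 38
71 ÷ 38 → quotient 1, remainder 33
38 ÷ 33 → quotient 1, remainder 5
33 ÷ 5 → quotient 6, remainder 3

6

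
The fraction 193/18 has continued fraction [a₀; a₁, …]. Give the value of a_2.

2

Repeatedly divide and take the remainder:
193 = 10·18 + 13, so a_0 = 10
18 = 1·13 + 5, so a_1 = 1
13 = 2·5 + 3, so a_2 = 2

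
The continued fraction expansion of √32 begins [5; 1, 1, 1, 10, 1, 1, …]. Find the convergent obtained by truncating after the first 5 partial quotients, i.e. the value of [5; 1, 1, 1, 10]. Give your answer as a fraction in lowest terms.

Start with 10.
1 + 1/(10/1) = 1 + 1/10 = 11/10
1 + 1/(11/10) = 1 + 10/11 = 21/11
1 + 1/(21/11) = 1 + 11/21 = 32/21
5 + 1/(32/21) = 5 + 21/32 = 181/32

181/32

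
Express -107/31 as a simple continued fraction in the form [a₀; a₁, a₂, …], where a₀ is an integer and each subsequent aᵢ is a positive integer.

[-4; 1, 1, 4, 1, 2]

-107 = -4·31 + 17, so a_0 = -4
31 = 1·17 + 14, so a_1 = 1
17 = 1·14 + 3, so a_2 = 1
14 = 4·3 + 2, so a_3 = 4
3 = 1·2 + 1, so a_4 = 1
2 = 2·1 + 0, so a_5 = 2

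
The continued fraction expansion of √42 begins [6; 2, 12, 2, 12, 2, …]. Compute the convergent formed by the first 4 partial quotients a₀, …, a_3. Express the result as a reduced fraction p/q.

337/52

Compute successive convergents:
a_0 = 6: 6/1
a_1 = 2: 13/2
a_2 = 12: 162/25
a_3 = 2: 337/52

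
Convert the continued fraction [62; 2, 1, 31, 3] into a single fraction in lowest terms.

17953/288

Start with 3.
31 + 1/(3/1) = 31 + 1/3 = 94/3
1 + 1/(94/3) = 1 + 3/94 = 97/94
2 + 1/(97/94) = 2 + 94/97 = 288/97
62 + 1/(288/97) = 62 + 97/288 = 17953/288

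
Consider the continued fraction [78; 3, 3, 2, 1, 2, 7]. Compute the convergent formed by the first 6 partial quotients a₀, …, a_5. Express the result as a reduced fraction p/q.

Start with 2.
1 + 1/(2/1) = 1 + 1/2 = 3/2
2 + 1/(3/2) = 2 + 2/3 = 8/3
3 + 1/(8/3) = 3 + 3/8 = 27/8
3 + 1/(27/8) = 3 + 8/27 = 89/27
78 + 1/(89/27) = 78 + 27/89 = 6969/89

6969/89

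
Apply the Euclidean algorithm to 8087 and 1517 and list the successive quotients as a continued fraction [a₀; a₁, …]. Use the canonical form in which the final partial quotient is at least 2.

[5; 3, 45, 1, 1, 1, 3]

8087 = 5·1517 + 502, so a_0 = 5
1517 = 3·502 + 11, so a_1 = 3
502 = 45·11 + 7, so a_2 = 45
11 = 1·7 + 4, so a_3 = 1
7 = 1·4 + 3, so a_4 = 1
4 = 1·3 + 1, so a_5 = 1
3 = 3·1 + 0, so a_6 = 3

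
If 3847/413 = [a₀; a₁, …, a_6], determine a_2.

5

Run the Euclidean algorithm, recording each quotient:
3847 ÷ 413 → quotient 9, remainder 130
413 ÷ 130 → quotient 3, remainder 23
130 ÷ 23 → quotient 5, remainder 15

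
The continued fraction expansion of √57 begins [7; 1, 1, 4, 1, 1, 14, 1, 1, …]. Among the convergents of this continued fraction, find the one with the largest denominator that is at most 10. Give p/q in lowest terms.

a_0 = 7: 7/1  (≤ bound)
a_1 = 1: 8/1  (≤ bound)
a_2 = 1: 15/2  (≤ bound)
a_3 = 4: 68/9  (≤ bound)
a_4 = 1: 83/11  (> 10, stop)

68/9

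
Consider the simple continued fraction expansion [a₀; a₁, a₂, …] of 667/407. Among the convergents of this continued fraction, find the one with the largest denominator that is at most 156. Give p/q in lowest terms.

a_0 = 1: 1/1  (≤ bound)
a_1 = 1: 2/1  (≤ bound)
a_2 = 1: 3/2  (≤ bound)
a_3 = 1: 5/3  (≤ bound)
a_4 = 3: 18/11  (≤ bound)
a_5 = 3: 59/36  (≤ bound)
a_6 = 11: 667/407  (> 156, stop)

59/36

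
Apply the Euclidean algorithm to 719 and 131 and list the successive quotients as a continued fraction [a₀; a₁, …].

719 ÷ 131 → quotient 5, remainder 64
131 ÷ 64 → quotient 2, remainder 3
64 ÷ 3 → quotient 21, remainder 1
3 ÷ 1 → quotient 3, remainder 0

[5; 2, 21, 3]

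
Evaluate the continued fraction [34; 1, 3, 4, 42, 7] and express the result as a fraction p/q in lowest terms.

175318/5043

Start with 7.
42 + 1/(7/1) = 42 + 1/7 = 295/7
4 + 1/(295/7) = 4 + 7/295 = 1187/295
3 + 1/(1187/295) = 3 + 295/1187 = 3856/1187
1 + 1/(3856/1187) = 1 + 1187/3856 = 5043/3856
34 + 1/(5043/3856) = 34 + 3856/5043 = 175318/5043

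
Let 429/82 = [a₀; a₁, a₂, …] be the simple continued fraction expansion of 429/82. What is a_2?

3

⌊429/82⌋ = 5, remainder 19
⌊82/19⌋ = 4, remainder 6
⌊19/6⌋ = 3, remainder 1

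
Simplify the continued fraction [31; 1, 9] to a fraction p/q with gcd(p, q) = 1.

Compute successive convergents:
a_0 = 31: 31/1
a_1 = 1: 32/1
a_2 = 9: 319/10

319/10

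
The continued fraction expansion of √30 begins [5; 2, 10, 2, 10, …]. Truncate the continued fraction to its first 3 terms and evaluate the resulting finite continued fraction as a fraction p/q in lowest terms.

Start with 10.
2 + 1/(10/1) = 2 + 1/10 = 21/10
5 + 1/(21/10) = 5 + 10/21 = 115/21

115/21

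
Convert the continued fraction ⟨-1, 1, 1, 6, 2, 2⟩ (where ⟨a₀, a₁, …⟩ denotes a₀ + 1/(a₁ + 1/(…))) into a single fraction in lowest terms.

-32/69

a_0 = -1: -1/1
a_1 = 1: 0/1
a_2 = 1: -1/2
a_3 = 6: -6/13
a_4 = 2: -13/28
a_5 = 2: -32/69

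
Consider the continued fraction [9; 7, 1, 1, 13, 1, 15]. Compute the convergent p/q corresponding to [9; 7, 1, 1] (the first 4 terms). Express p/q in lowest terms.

a_0 = 9: 9/1
a_1 = 7: 64/7
a_2 = 1: 73/8
a_3 = 1: 137/15

137/15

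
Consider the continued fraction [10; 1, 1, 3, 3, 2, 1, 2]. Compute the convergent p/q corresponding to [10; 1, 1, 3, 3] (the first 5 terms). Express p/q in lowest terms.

a_0 = 10: 10/1
a_1 = 1: 11/1
a_2 = 1: 21/2
a_3 = 3: 74/7
a_4 = 3: 243/23

243/23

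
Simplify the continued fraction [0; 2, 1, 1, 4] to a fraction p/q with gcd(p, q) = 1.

9/23

Use the convergent recurrence hₖ = aₖ·hₖ₋₁ + hₖ₋₂ (and likewise for the denominators kₖ):
a_0 = 0: 0/1
a_1 = 2: 1/2
a_2 = 1: 1/3
a_3 = 1: 2/5
a_4 = 4: 9/23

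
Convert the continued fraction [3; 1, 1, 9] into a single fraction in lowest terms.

Start with 9.
1 + 1/(9/1) = 1 + 1/9 = 10/9
1 + 1/(10/9) = 1 + 9/10 = 19/10
3 + 1/(19/10) = 3 + 10/19 = 67/19

67/19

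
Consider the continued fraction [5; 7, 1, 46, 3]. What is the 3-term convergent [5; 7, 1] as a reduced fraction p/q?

Build up convergents one term at a time:
a_0 = 5: 5/1
a_1 = 7: 36/7
a_2 = 1: 41/8

41/8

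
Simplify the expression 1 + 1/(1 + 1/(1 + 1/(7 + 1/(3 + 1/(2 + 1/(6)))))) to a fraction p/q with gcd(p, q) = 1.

1074/701

Start with 6.
2 + 1/(6/1) = 2 + 1/6 = 13/6
3 + 1/(13/6) = 3 + 6/13 = 45/13
7 + 1/(45/13) = 7 + 13/45 = 328/45
1 + 1/(328/45) = 1 + 45/328 = 373/328
1 + 1/(373/328) = 1 + 328/373 = 701/373
1 + 1/(701/373) = 1 + 373/701 = 1074/701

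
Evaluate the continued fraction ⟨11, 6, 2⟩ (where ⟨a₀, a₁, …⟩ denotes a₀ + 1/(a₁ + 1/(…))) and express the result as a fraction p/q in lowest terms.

145/13

a_0 = 11: 11/1
a_1 = 6: 67/6
a_2 = 2: 145/13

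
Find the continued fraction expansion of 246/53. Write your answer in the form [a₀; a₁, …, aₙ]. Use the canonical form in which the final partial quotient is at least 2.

246 = 4·53 + 34, so a_0 = 4
53 = 1·34 + 19, so a_1 = 1
34 = 1·19 + 15, so a_2 = 1
19 = 1·15 + 4, so a_3 = 1
15 = 3·4 + 3, so a_4 = 3
4 = 1·3 + 1, so a_5 = 1
3 = 3·1 + 0, so a_6 = 3

[4; 1, 1, 1, 3, 1, 3]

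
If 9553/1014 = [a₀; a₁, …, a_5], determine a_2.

2

Run the Euclidean algorithm, recording each quotient:
⌊9553/1014⌋ = 9, remainder 427
⌊1014/427⌋ = 2, remainder 160
⌊427/160⌋ = 2, remainder 107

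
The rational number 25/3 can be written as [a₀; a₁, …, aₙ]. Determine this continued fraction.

[8; 3]

⌊25/3⌋ = 8, remainder 1
⌊3/1⌋ = 3, remainder 0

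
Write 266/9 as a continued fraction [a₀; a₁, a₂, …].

[29; 1, 1, 4]

Run the Euclidean algorithm, recording each quotient:
⌊266/9⌋ = 29, remainder 5
⌊9/5⌋ = 1, remainder 4
⌊5/4⌋ = 1, remainder 1
⌊4/1⌋ = 4, remainder 0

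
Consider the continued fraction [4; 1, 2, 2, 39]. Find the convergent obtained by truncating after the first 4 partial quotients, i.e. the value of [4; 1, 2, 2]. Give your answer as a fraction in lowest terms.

a_0 = 4: 4/1
a_1 = 1: 5/1
a_2 = 2: 14/3
a_3 = 2: 33/7

33/7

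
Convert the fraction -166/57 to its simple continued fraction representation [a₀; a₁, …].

Apply division with remainder until the remainder is 0:
-166 ÷ 57 → quotient -3, remainder 5
57 ÷ 5 → quotient 11, remainder 2
5 ÷ 2 → quotient 2, remainder 1
2 ÷ 1 → quotient 2, remainder 0

[-3; 11, 2, 2]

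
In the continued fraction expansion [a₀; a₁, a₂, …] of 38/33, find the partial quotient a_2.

1

Apply division with remainder until the remainder is 0:
38 ÷ 33 → quotient 1, remainder 5
33 ÷ 5 → quotient 6, remainder 3
5 ÷ 3 → quotient 1, remainder 2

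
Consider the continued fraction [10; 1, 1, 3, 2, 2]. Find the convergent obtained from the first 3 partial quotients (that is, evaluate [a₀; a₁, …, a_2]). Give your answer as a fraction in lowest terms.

21/2

Start with 1.
1 + 1/(1/1) = 1 + 1/1 = 2/1
10 + 1/(2/1) = 10 + 1/2 = 21/2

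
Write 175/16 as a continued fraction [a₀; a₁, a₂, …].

175 = 10·16 + 15, so a_0 = 10
16 = 1·15 + 1, so a_1 = 1
15 = 15·1 + 0, so a_2 = 15

[10; 1, 15]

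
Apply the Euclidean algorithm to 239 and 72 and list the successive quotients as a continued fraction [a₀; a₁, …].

[3; 3, 7, 1, 2]

Repeatedly divide and take the remainder:
239 ÷ 72 → quotient 3, remainder 23
72 ÷ 23 → quotient 3, remainder 3
23 ÷ 3 → quotient 7, remainder 2
3 ÷ 2 → quotient 1, remainder 1
2 ÷ 1 → quotient 2, remainder 0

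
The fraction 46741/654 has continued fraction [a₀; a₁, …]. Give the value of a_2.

7

Apply division with remainder until the remainder is 0:
⌊46741/654⌋ = 71, remainder 307
⌊654/307⌋ = 2, remainder 40
⌊307/40⌋ = 7, remainder 27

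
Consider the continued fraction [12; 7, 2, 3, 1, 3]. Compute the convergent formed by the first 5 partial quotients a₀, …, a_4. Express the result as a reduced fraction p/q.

813/67

Build up convergents one term at a time:
a_0 = 12: 12/1
a_1 = 7: 85/7
a_2 = 2: 182/15
a_3 = 3: 631/52
a_4 = 1: 813/67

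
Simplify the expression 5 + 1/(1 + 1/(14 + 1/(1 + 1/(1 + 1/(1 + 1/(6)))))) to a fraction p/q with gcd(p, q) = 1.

1858/313

Collapse the nested fraction from the inside out:
Start with 6.
1 + 1/(6/1) = 1 + 1/6 = 7/6
1 + 1/(7/6) = 1 + 6/7 = 13/7
1 + 1/(13/7) = 1 + 7/13 = 20/13
14 + 1/(20/13) = 14 + 13/20 = 293/20
1 + 1/(293/20) = 1 + 20/293 = 313/293
5 + 1/(313/293) = 5 + 293/313 = 1858/313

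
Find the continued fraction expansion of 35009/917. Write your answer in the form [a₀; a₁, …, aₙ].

[38; 5, 1, 1, 1, 2, 20]

35009 ÷ 917 → quotient 38, remainder 163
917 ÷ 163 → quotient 5, remainder 102
163 ÷ 102 → quotient 1, remainder 61
102 ÷ 61 → quotient 1, remainder 41
61 ÷ 41 → quotient 1, remainder 20
41 ÷ 20 → quotient 2, remainder 1
20 ÷ 1 → quotient 20, remainder 0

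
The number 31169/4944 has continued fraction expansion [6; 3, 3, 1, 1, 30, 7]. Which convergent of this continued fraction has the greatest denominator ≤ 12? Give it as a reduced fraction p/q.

63/10

a_0 = 6: 6/1  (≤ bound)
a_1 = 3: 19/3  (≤ bound)
a_2 = 3: 63/10  (≤ bound)
a_3 = 1: 82/13  (> 12, stop)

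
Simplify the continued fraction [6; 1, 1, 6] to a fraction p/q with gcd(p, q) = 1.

Work from the innermost term outward:
Start with 6.
1 + 1/(6/1) = 1 + 1/6 = 7/6
1 + 1/(7/6) = 1 + 6/7 = 13/7
6 + 1/(13/7) = 6 + 7/13 = 85/13

85/13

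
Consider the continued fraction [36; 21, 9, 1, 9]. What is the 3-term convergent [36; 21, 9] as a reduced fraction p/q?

a_0 = 36: 36/1
a_1 = 21: 757/21
a_2 = 9: 6849/190

6849/190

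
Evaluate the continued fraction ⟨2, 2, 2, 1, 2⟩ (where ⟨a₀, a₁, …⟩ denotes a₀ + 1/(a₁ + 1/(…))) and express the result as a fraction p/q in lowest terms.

a_0 = 2: 2/1
a_1 = 2: 5/2
a_2 = 2: 12/5
a_3 = 1: 17/7
a_4 = 2: 46/19

46/19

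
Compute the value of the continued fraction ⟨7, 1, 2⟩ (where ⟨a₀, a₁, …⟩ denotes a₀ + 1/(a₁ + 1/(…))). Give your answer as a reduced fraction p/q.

Use the convergent recurrence hₖ = aₖ·hₖ₋₁ + hₖ₋₂ (and likewise for the denominators kₖ):
a_0 = 7: 7/1
a_1 = 1: 8/1
a_2 = 2: 23/3

23/3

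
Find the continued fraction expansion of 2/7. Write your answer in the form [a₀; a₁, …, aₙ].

2 = 0·7 + 2, so a_0 = 0
7 = 3·2 + 1, so a_1 = 3
2 = 2·1 + 0, so a_2 = 2

[0; 3, 2]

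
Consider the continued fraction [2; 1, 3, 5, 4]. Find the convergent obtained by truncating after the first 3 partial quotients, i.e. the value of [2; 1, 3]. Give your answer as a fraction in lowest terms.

11/4

Start with 3.
1 + 1/(3/1) = 1 + 1/3 = 4/3
2 + 1/(4/3) = 2 + 3/4 = 11/4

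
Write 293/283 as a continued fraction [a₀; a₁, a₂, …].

[1; 28, 3, 3]

⌊293/283⌋ = 1, remainder 10
⌊283/10⌋ = 28, remainder 3
⌊10/3⌋ = 3, remainder 1
⌊3/1⌋ = 3, remainder 0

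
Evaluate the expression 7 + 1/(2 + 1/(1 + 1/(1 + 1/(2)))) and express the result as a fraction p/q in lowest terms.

96/13

Start with 2.
1 + 1/(2/1) = 1 + 1/2 = 3/2
1 + 1/(3/2) = 1 + 2/3 = 5/3
2 + 1/(5/3) = 2 + 3/5 = 13/5
7 + 1/(13/5) = 7 + 5/13 = 96/13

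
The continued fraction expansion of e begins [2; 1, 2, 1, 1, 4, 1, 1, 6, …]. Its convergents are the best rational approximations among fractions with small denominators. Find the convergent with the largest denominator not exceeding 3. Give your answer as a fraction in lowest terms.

8/3

a_0 = 2: 2/1  (≤ bound)
a_1 = 1: 3/1  (≤ bound)
a_2 = 2: 8/3  (≤ bound)
a_3 = 1: 11/4  (> 3, stop)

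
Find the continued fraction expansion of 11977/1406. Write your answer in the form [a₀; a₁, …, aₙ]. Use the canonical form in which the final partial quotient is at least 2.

Run the Euclidean algorithm, recording each quotient:
11977 ÷ 1406 → quotient 8, remainder 729
1406 ÷ 729 → quotient 1, remainder 677
729 ÷ 677 → quotient 1, remainder 52
677 ÷ 52 → quotient 13, remainder 1
52 ÷ 1 → quotient 52, remainder 0

[8; 1, 1, 13, 52]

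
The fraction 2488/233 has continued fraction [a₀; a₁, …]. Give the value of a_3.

Repeatedly divide and take the remainder:
2488 ÷ 233 → quotient 10, remainder 158
233 ÷ 158 → quotient 1, remainder 75
158 ÷ 75 → quotient 2, remainder 8
75 ÷ 8 → quotient 9, remainder 3

9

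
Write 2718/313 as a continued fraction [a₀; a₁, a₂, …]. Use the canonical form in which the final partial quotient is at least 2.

[8; 1, 2, 6, 5, 3]

⌊2718/313⌋ = 8, remainder 214
⌊313/214⌋ = 1, remainder 99
⌊214/99⌋ = 2, remainder 16
⌊99/16⌋ = 6, remainder 3
⌊16/3⌋ = 5, remainder 1
⌊3/1⌋ = 3, remainder 0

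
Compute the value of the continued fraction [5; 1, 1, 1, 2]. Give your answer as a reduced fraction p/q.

45/8

Build up convergents one term at a time:
a_0 = 5: 5/1
a_1 = 1: 6/1
a_2 = 1: 11/2
a_3 = 1: 17/3
a_4 = 2: 45/8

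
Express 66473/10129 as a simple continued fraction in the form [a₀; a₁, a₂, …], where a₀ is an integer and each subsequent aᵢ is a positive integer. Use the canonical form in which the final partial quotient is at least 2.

[6; 1, 1, 3, 2, 27, 11, 2]

Apply division with remainder until the remainder is 0:
66473 ÷ 10129 → quotient 6, remainder 5699
10129 ÷ 5699 → quotient 1, remainder 4430
5699 ÷ 4430 → quotient 1, remainder 1269
4430 ÷ 1269 → quotient 3, remainder 623
1269 ÷ 623 → quotient 2, remainder 23
623 ÷ 23 → quotient 27, remainder 2
23 ÷ 2 → quotient 11, remainder 1
2 ÷ 1 → quotient 2, remainder 0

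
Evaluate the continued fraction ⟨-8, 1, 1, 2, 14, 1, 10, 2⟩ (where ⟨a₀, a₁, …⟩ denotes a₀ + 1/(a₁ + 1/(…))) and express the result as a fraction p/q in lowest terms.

a_0 = -8: -8/1
a_1 = 1: -7/1
a_2 = 1: -15/2
a_3 = 2: -37/5
a_4 = 14: -533/72
a_5 = 1: -570/77
a_6 = 10: -6233/842
a_7 = 2: -13036/1761

-13036/1761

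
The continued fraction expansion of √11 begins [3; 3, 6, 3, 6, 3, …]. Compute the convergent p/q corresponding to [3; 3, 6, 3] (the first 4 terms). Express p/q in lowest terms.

Work from the innermost term outward:
Start with 3.
6 + 1/(3/1) = 6 + 1/3 = 19/3
3 + 1/(19/3) = 3 + 3/19 = 60/19
3 + 1/(60/19) = 3 + 19/60 = 199/60

199/60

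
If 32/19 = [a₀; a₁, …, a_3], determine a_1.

⌊32/19⌋ = 1, remainder 13
⌊19/13⌋ = 1, remainder 6

1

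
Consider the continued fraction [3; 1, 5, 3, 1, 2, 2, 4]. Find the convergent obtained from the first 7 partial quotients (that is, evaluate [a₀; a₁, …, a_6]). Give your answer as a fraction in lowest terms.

Starting at the tail and folding back:
Start with 2.
2 + 1/(2/1) = 2 + 1/2 = 5/2
1 + 1/(5/2) = 1 + 2/5 = 7/5
3 + 1/(7/5) = 3 + 5/7 = 26/7
5 + 1/(26/7) = 5 + 7/26 = 137/26
1 + 1/(137/26) = 1 + 26/137 = 163/137
3 + 1/(163/137) = 3 + 137/163 = 626/163

626/163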